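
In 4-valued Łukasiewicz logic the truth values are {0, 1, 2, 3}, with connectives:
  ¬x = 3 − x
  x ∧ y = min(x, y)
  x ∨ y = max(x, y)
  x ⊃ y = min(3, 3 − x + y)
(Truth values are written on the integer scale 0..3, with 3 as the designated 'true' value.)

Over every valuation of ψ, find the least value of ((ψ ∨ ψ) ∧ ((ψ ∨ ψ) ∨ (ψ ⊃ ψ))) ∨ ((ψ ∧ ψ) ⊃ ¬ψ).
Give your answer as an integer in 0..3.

Take ψ = 2:
ψ ∨ ψ = 2 ∨ 2 = 2
ψ ∨ ψ = 2 ∨ 2 = 2
ψ ⊃ ψ = 2 ⊃ 2 = 3
(ψ ∨ ψ) ∨ (ψ ⊃ ψ) = 2 ∨ 3 = 3
(ψ ∨ ψ) ∧ ((ψ ∨ ψ) ∨ (ψ ⊃ ψ)) = 2 ∧ 3 = 2
ψ ∧ ψ = 2 ∧ 2 = 2
¬ψ = ¬2 = 1
(ψ ∧ ψ) ⊃ ¬ψ = 2 ⊃ 1 = 2
((ψ ∨ ψ) ∧ ((ψ ∨ ψ) ∨ (ψ ⊃ ψ))) ∨ ((ψ ∧ ψ) ⊃ ¬ψ) = 2 ∨ 2 = 2
No assignment yields a value below 2, so this is the minimum.

2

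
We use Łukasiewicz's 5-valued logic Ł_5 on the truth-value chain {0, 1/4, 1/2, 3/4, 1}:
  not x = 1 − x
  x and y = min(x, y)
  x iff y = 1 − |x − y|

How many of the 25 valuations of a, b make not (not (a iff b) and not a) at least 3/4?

value 1: 9 assignments (counts)
value 3/4: 9 assignments (counts)
value 1/2: 4 assignments
value 1/4: 2 assignments
value 0: 1 assignment
So 18 of the 25 assignments meet the threshold.

18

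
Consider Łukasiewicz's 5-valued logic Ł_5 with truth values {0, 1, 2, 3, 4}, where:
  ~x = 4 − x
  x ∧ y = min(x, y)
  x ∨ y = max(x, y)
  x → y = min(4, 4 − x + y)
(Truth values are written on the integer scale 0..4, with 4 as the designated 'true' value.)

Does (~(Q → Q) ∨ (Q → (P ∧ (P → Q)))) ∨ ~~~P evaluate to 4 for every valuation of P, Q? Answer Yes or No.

No

Counterexample: take P = 1, Q = 2.
Q → Q = 2 → 2 = 4
~(Q → Q) = ~4 = 0
P → Q = 1 → 2 = 4
P ∧ (P → Q) = 1 ∧ 4 = 1
Q → (P ∧ (P → Q)) = 2 → 1 = 3
~(Q → Q) ∨ (Q → (P ∧ (P → Q))) = 0 ∨ 3 = 3
~P = ~1 = 3
~~P = ~3 = 1
~~~P = ~1 = 3
(~(Q → Q) ∨ (Q → (P ∧ (P → Q)))) ∨ ~~~P = 3 ∨ 3 = 3
This gives 3 ≠ 4.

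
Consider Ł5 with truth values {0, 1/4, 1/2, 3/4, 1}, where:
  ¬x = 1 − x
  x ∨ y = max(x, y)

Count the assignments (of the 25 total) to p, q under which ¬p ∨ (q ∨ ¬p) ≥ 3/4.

value 1: 9 assignments (counts)
value 3/4: 7 assignments (counts)
value 1/2: 5 assignments
value 1/4: 3 assignments
value 0: 1 assignment
So 16 of the 25 assignments meet the threshold.

16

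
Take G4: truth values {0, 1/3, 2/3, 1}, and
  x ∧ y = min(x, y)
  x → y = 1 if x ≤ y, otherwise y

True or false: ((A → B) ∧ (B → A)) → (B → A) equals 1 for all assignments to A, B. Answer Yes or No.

A = 0, B = 0 ↦ 1
A = 0, B = 1/3 ↦ 1
A = 0, B = 2/3 ↦ 1
A = 0, B = 1 ↦ 1
A = 1/3, B = 0 ↦ 1
A = 1/3, B = 1/3 ↦ 1
A = 1/3, B = 2/3 ↦ 1
A = 1/3, B = 1 ↦ 1
A = 2/3, B = 0 ↦ 1
A = 2/3, B = 1/3 ↦ 1
A = 2/3, B = 2/3 ↦ 1
A = 2/3, B = 1 ↦ 1
A = 1, B = 0 ↦ 1
A = 1, B = 1/3 ↦ 1
A = 1, B = 2/3 ↦ 1
A = 1, B = 1 ↦ 1
Every assignment gives a value ≥ 1.

Yes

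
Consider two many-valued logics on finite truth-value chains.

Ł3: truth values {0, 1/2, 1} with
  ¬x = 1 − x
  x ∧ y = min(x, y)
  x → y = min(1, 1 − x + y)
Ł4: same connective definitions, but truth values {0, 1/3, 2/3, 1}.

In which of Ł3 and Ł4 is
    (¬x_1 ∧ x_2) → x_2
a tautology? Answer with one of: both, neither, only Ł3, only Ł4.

both

In Ł3: every assignment gives 1 — tautology.
In Ł4: every assignment gives 1 — tautology.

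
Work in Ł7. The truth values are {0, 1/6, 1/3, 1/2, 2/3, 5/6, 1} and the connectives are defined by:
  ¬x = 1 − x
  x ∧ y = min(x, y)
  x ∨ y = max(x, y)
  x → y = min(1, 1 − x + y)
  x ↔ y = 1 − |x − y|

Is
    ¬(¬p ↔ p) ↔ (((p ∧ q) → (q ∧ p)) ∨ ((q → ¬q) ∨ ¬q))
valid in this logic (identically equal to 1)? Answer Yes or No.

No

Counterexample: take p = 1/6, q = 0.
¬p = ¬1/6 = 5/6
¬p ↔ p = 5/6 ↔ 1/6 = 1/3
¬(¬p ↔ p) = ¬1/3 = 2/3
p ∧ q = 1/6 ∧ 0 = 0
q ∧ p = 0 ∧ 1/6 = 0
(p ∧ q) → (q ∧ p) = 0 → 0 = 1
¬q = ¬0 = 1
q → ¬q = 0 → 1 = 1
¬q = ¬0 = 1
(q → ¬q) ∨ ¬q = 1 ∨ 1 = 1
((p ∧ q) → (q ∧ p)) ∨ ((q → ¬q) ∨ ¬q) = 1 ∨ 1 = 1
¬(¬p ↔ p) ↔ (((p ∧ q) → (q ∧ p)) ∨ ((q → ¬q) ∨ ¬q)) = 2/3 ↔ 1 = 2/3
This gives 2/3 ≠ 1.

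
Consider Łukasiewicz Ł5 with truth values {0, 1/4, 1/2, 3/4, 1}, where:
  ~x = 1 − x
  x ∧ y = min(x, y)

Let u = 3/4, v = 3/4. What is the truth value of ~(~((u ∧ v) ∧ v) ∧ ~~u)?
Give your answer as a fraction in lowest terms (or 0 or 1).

3/4

u ∧ v = 3/4 ∧ 3/4 = 3/4
(u ∧ v) ∧ v = 3/4 ∧ 3/4 = 3/4
~((u ∧ v) ∧ v) = ~3/4 = 1/4
~u = ~3/4 = 1/4
~~u = ~1/4 = 3/4
~((u ∧ v) ∧ v) ∧ ~~u = 1/4 ∧ 3/4 = 1/4
~(~((u ∧ v) ∧ v) ∧ ~~u) = ~1/4 = 3/4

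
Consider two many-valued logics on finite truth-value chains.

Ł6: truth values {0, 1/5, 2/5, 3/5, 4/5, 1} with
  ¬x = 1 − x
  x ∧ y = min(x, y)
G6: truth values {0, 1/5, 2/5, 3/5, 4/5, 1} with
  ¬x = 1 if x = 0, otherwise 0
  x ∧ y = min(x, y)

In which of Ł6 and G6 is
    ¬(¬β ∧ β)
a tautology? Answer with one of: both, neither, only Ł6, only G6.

In Ł6: at β = 1/5 the value is 4/5 — not a tautology.
In G6: every assignment gives 1 — tautology.

only G6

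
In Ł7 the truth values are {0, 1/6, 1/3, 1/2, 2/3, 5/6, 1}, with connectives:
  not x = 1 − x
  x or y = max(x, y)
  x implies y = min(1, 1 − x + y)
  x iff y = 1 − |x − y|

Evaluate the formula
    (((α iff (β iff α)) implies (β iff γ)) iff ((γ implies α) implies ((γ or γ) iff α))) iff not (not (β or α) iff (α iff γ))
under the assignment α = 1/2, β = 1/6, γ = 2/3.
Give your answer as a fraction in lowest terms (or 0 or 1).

2/3

β iff α = 1/6 iff 1/2 = 2/3
α iff (β iff α) = 1/2 iff 2/3 = 5/6
β iff γ = 1/6 iff 2/3 = 1/2
(α iff (β iff α)) implies (β iff γ) = 5/6 implies 1/2 = 2/3
γ implies α = 2/3 implies 1/2 = 5/6
γ or γ = 2/3 or 2/3 = 2/3
(γ or γ) iff α = 2/3 iff 1/2 = 5/6
(γ implies α) implies ((γ or γ) iff α) = 5/6 implies 5/6 = 1
((α iff (β iff α)) implies (β iff γ)) iff ((γ implies α) implies ((γ or γ) iff α)) = 2/3 iff 1 = 2/3
β or α = 1/6 or 1/2 = 1/2
not (β or α) = not 1/2 = 1/2
α iff γ = 1/2 iff 2/3 = 5/6
not (β or α) iff (α iff γ) = 1/2 iff 5/6 = 2/3
not (not (β or α) iff (α iff γ)) = not 2/3 = 1/3
(((α iff (β iff α)) implies (β iff γ)) iff ((γ implies α) implies ((γ or γ) iff α))) iff not (not (β or α) iff (α iff γ)) = 2/3 iff 1/3 = 2/3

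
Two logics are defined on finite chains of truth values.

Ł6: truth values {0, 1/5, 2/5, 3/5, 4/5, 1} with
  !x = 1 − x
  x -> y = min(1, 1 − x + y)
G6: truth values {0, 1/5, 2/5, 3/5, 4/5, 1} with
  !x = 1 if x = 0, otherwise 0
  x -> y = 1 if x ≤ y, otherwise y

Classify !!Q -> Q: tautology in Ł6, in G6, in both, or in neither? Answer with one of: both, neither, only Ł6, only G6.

only Ł6

In Ł6: every assignment gives 1 — tautology.
In G6: at Q = 1/5 the value is 1/5 — not a tautology.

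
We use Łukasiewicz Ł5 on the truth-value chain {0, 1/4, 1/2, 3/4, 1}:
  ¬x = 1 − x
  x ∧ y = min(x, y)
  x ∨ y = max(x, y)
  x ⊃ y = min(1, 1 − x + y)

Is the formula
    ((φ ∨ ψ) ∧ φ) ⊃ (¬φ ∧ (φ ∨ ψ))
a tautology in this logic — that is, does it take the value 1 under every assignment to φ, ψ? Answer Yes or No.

Counterexample: take φ = 3/4, ψ = 0.
φ ∨ ψ = 3/4 ∨ 0 = 3/4
(φ ∨ ψ) ∧ φ = 3/4 ∧ 3/4 = 3/4
¬φ = ¬3/4 = 1/4
φ ∨ ψ = 3/4 ∨ 0 = 3/4
¬φ ∧ (φ ∨ ψ) = 1/4 ∧ 3/4 = 1/4
((φ ∨ ψ) ∧ φ) ⊃ (¬φ ∧ (φ ∨ ψ)) = 3/4 ⊃ 1/4 = 1/2
This gives 1/2 ≠ 1.

No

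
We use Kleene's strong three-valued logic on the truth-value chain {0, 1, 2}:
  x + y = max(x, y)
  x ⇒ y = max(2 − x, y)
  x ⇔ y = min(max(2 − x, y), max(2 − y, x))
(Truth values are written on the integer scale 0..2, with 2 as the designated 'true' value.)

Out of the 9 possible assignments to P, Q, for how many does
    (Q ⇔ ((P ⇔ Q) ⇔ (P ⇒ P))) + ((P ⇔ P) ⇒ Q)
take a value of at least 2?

P = 0, Q = 0 ↦ 0  <
P = 0, Q = 1 ↦ 1  <
P = 0, Q = 2 ↦ 2  ≥
P = 1, Q = 0 ↦ 1  <
P = 1, Q = 1 ↦ 1  <
P = 1, Q = 2 ↦ 2  ≥
P = 2, Q = 0 ↦ 2  ≥
P = 2, Q = 1 ↦ 1  <
P = 2, Q = 2 ↦ 2  ≥
So 4 of the 9 assignments meet the threshold.

4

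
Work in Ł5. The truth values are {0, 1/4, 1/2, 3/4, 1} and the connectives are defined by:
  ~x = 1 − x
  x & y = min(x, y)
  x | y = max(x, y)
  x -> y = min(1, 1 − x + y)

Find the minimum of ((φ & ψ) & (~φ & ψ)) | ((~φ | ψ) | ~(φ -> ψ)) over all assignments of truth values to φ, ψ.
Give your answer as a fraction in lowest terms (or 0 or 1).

1/2

Take φ = 1/2, ψ = 0:
φ & ψ = 1/2 & 0 = 0
~φ = ~1/2 = 1/2
~φ & ψ = 1/2 & 0 = 0
(φ & ψ) & (~φ & ψ) = 0 & 0 = 0
~φ = ~1/2 = 1/2
~φ | ψ = 1/2 | 0 = 1/2
φ -> ψ = 1/2 -> 0 = 1/2
~(φ -> ψ) = ~1/2 = 1/2
(~φ | ψ) | ~(φ -> ψ) = 1/2 | 1/2 = 1/2
((φ & ψ) & (~φ & ψ)) | ((~φ | ψ) | ~(φ -> ψ)) = 0 | 1/2 = 1/2
No assignment yields a value below 1/2, so this is the minimum.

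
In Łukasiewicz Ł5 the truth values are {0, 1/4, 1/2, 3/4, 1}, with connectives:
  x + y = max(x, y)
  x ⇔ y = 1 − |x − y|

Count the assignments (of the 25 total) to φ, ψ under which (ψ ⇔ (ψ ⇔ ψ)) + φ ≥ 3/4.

value 1: 9 assignments (counts)
value 3/4: 7 assignments (counts)
value 1/2: 5 assignments
value 1/4: 3 assignments
value 0: 1 assignment
So 16 of the 25 assignments meet the threshold.

16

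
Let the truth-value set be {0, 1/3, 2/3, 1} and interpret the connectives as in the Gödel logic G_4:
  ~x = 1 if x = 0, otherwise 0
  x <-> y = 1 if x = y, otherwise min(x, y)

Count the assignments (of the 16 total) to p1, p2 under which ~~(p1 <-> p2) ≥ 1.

10

p1 = 0, p2 = 0 ↦ 1  ≥
p1 = 0, p2 = 1/3 ↦ 0  <
p1 = 0, p2 = 2/3 ↦ 0  <
p1 = 0, p2 = 1 ↦ 0  <
p1 = 1/3, p2 = 0 ↦ 0  <
p1 = 1/3, p2 = 1/3 ↦ 1  ≥
p1 = 1/3, p2 = 2/3 ↦ 1  ≥
p1 = 1/3, p2 = 1 ↦ 1  ≥
p1 = 2/3, p2 = 0 ↦ 0  <
p1 = 2/3, p2 = 1/3 ↦ 1  ≥
p1 = 2/3, p2 = 2/3 ↦ 1  ≥
p1 = 2/3, p2 = 1 ↦ 1  ≥
p1 = 1, p2 = 0 ↦ 0  <
p1 = 1, p2 = 1/3 ↦ 1  ≥
p1 = 1, p2 = 2/3 ↦ 1  ≥
p1 = 1, p2 = 1 ↦ 1  ≥
So 10 of the 16 assignments meet the threshold.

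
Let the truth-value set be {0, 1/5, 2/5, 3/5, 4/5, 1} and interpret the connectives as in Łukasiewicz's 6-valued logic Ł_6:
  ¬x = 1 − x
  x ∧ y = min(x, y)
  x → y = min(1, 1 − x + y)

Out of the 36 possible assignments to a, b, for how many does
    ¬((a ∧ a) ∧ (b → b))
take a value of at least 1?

6

value 1: 6 assignments (counts)
value 4/5: 6 assignments
value 3/5: 6 assignments
value 2/5: 6 assignments
value 1/5: 6 assignments
value 0: 6 assignments
So 6 of the 36 assignments meet the threshold.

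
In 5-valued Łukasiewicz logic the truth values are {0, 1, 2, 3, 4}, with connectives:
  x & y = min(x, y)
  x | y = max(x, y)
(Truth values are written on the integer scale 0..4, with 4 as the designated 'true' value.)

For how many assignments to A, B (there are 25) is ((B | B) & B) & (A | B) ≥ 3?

10

value 4: 5 assignments (counts)
value 3: 5 assignments (counts)
value 2: 5 assignments
value 1: 5 assignments
value 0: 5 assignments
So 10 of the 25 assignments meet the threshold.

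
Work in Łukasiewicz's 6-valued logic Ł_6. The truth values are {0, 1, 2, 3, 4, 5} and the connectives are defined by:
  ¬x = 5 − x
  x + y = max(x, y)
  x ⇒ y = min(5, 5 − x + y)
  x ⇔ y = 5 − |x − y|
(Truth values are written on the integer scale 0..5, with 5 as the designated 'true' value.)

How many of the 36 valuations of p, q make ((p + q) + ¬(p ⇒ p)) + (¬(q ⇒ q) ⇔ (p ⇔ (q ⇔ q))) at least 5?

value 5: 16 assignments (counts)
value 4: 12 assignments
value 3: 8 assignments
So 16 of the 36 assignments meet the threshold.

16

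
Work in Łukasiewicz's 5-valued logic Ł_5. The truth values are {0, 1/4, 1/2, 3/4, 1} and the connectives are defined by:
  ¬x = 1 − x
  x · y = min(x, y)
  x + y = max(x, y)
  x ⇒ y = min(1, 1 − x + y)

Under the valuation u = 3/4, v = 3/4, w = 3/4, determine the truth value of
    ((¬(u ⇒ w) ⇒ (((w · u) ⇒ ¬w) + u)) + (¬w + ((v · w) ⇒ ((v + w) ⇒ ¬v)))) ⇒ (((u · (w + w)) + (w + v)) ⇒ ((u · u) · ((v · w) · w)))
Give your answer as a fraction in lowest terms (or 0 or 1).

1

u ⇒ w = 3/4 ⇒ 3/4 = 1
¬(u ⇒ w) = ¬1 = 0
w · u = 3/4 · 3/4 = 3/4
¬w = ¬3/4 = 1/4
(w · u) ⇒ ¬w = 3/4 ⇒ 1/4 = 1/2
((w · u) ⇒ ¬w) + u = 1/2 + 3/4 = 3/4
¬(u ⇒ w) ⇒ (((w · u) ⇒ ¬w) + u) = 0 ⇒ 3/4 = 1
¬w = ¬3/4 = 1/4
v · w = 3/4 · 3/4 = 3/4
v + w = 3/4 + 3/4 = 3/4
¬v = ¬3/4 = 1/4
(v + w) ⇒ ¬v = 3/4 ⇒ 1/4 = 1/2
(v · w) ⇒ ((v + w) ⇒ ¬v) = 3/4 ⇒ 1/2 = 3/4
¬w + ((v · w) ⇒ ((v + w) ⇒ ¬v)) = 1/4 + 3/4 = 3/4
(¬(u ⇒ w) ⇒ (((w · u) ⇒ ¬w) + u)) + (¬w + ((v · w) ⇒ ((v + w) ⇒ ¬v))) = 1 + 3/4 = 1
w + w = 3/4 + 3/4 = 3/4
u · (w + w) = 3/4 · 3/4 = 3/4
w + v = 3/4 + 3/4 = 3/4
(u · (w + w)) + (w + v) = 3/4 + 3/4 = 3/4
u · u = 3/4 · 3/4 = 3/4
v · w = 3/4 · 3/4 = 3/4
(v · w) · w = 3/4 · 3/4 = 3/4
(u · u) · ((v · w) · w) = 3/4 · 3/4 = 3/4
((u · (w + w)) + (w + v)) ⇒ ((u · u) · ((v · w) · w)) = 3/4 ⇒ 3/4 = 1
((¬(u ⇒ w) ⇒ (((w · u) ⇒ ¬w) + u)) + (¬w + ((v · w) ⇒ ((v + w) ⇒ ¬v)))) ⇒ (((u · (w + w)) + (w + v)) ⇒ ((u · u) · ((v · w) · w))) = 1 ⇒ 1 = 1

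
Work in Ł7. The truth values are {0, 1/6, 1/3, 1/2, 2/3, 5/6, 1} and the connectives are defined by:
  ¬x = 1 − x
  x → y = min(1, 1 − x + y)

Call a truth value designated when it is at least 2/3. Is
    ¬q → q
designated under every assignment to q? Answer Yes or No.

Counterexample: take q = 0.
¬q = ¬0 = 1
¬q → q = 1 → 0 = 0
This gives 0, which is below 2/3.

No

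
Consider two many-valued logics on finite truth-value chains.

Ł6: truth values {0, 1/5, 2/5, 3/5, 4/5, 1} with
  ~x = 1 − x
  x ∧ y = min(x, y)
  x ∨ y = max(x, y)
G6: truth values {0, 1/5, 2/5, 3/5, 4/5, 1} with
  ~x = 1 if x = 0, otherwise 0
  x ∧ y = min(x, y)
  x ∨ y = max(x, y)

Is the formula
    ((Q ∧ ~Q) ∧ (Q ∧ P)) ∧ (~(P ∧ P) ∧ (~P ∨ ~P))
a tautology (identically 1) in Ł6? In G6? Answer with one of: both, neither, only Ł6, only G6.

neither

In Ł6: at P = 0, Q = 0 the value is 0 — not a tautology.
In G6: at P = 0, Q = 0 the value is 0 — not a tautology.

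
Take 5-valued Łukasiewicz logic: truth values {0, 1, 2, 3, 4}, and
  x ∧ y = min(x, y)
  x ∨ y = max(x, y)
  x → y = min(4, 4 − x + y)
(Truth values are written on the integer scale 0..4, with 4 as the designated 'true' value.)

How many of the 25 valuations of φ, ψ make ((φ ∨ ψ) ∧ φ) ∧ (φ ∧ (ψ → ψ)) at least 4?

value 4: 5 assignments (counts)
value 3: 5 assignments
value 2: 5 assignments
value 1: 5 assignments
value 0: 5 assignments
So 5 of the 25 assignments meet the threshold.

5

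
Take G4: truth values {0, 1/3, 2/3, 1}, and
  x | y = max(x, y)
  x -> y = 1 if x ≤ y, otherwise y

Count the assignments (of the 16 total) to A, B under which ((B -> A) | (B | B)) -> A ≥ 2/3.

A = 0, B = 0 ↦ 0  <
A = 0, B = 1/3 ↦ 0  <
A = 0, B = 2/3 ↦ 0  <
A = 0, B = 1 ↦ 0  <
A = 1/3, B = 0 ↦ 1/3  <
A = 1/3, B = 1/3 ↦ 1/3  <
A = 1/3, B = 2/3 ↦ 1/3  <
A = 1/3, B = 1 ↦ 1/3  <
A = 2/3, B = 0 ↦ 2/3  ≥
A = 2/3, B = 1/3 ↦ 2/3  ≥
A = 2/3, B = 2/3 ↦ 2/3  ≥
A = 2/3, B = 1 ↦ 2/3  ≥
A = 1, B = 0 ↦ 1  ≥
A = 1, B = 1/3 ↦ 1  ≥
A = 1, B = 2/3 ↦ 1  ≥
A = 1, B = 1 ↦ 1  ≥
So 8 of the 16 assignments meet the threshold.

8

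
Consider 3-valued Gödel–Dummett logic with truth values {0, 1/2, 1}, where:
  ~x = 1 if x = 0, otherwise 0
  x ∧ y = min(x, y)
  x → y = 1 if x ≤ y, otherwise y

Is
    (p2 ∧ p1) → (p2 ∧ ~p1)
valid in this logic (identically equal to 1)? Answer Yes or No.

Counterexample: take p1 = 1/2, p2 = 1/2.
p2 ∧ p1 = 1/2 ∧ 1/2 = 1/2
~p1 = ~1/2 = 0
p2 ∧ ~p1 = 1/2 ∧ 0 = 0
(p2 ∧ p1) → (p2 ∧ ~p1) = 1/2 → 0 = 0
This gives 0 ≠ 1.

No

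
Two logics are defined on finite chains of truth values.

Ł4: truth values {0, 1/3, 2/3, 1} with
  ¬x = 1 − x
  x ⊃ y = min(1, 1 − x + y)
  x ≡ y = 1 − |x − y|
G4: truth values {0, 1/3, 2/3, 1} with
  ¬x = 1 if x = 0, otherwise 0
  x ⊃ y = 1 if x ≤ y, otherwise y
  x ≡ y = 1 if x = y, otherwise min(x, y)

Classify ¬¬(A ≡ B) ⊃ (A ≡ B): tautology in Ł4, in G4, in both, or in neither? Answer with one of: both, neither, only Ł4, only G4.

only Ł4

In Ł4: every assignment gives 1 — tautology.
In G4: at A = 1/3, B = 2/3 the value is 1/3 — not a tautology.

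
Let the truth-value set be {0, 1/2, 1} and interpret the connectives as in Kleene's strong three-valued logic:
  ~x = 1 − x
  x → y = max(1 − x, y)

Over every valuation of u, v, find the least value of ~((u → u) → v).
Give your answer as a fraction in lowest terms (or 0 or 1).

Take u = 0, v = 1:
u → u = 0 → 0 = 1
(u → u) → v = 1 → 1 = 1
~((u → u) → v) = ~1 = 0
No assignment yields a value below 0, so this is the minimum.

0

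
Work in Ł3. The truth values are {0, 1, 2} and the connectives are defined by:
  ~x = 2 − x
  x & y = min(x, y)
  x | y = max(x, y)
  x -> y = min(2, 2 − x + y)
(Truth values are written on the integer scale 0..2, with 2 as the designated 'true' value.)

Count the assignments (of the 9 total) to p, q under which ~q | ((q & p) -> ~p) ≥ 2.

p = 0, q = 0 ↦ 2  ≥
p = 0, q = 1 ↦ 2  ≥
p = 0, q = 2 ↦ 2  ≥
p = 1, q = 0 ↦ 2  ≥
p = 1, q = 1 ↦ 2  ≥
p = 1, q = 2 ↦ 2  ≥
p = 2, q = 0 ↦ 2  ≥
p = 2, q = 1 ↦ 1  <
p = 2, q = 2 ↦ 0  <
So 7 of the 9 assignments meet the threshold.

7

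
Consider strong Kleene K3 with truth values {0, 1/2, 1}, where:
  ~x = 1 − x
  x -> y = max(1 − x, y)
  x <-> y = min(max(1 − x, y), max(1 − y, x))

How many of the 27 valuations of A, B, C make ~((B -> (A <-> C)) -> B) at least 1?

value 1: 9 assignments (counts)
value 1/2: 9 assignments
value 0: 9 assignments
So 9 of the 27 assignments meet the threshold.

9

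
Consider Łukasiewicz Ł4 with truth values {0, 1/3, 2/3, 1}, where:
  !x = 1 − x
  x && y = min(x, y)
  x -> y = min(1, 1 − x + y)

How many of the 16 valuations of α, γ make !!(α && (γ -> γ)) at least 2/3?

8

α = 0, γ = 0 ↦ 0  <
α = 0, γ = 1/3 ↦ 0  <
α = 0, γ = 2/3 ↦ 0  <
α = 0, γ = 1 ↦ 0  <
α = 1/3, γ = 0 ↦ 1/3  <
α = 1/3, γ = 1/3 ↦ 1/3  <
α = 1/3, γ = 2/3 ↦ 1/3  <
α = 1/3, γ = 1 ↦ 1/3  <
α = 2/3, γ = 0 ↦ 2/3  ≥
α = 2/3, γ = 1/3 ↦ 2/3  ≥
α = 2/3, γ = 2/3 ↦ 2/3  ≥
α = 2/3, γ = 1 ↦ 2/3  ≥
α = 1, γ = 0 ↦ 1  ≥
α = 1, γ = 1/3 ↦ 1  ≥
α = 1, γ = 2/3 ↦ 1  ≥
α = 1, γ = 1 ↦ 1  ≥
So 8 of the 16 assignments meet the threshold.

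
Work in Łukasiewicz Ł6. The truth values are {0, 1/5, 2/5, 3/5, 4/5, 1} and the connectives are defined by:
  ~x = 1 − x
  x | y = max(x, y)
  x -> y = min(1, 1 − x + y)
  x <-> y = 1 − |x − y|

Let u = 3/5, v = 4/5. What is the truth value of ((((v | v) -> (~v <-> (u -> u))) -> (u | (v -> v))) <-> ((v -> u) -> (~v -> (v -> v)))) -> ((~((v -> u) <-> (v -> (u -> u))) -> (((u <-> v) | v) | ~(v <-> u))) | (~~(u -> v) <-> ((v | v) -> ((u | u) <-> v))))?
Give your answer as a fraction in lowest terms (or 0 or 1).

v | v = 4/5 | 4/5 = 4/5
~v = ~4/5 = 1/5
u -> u = 3/5 -> 3/5 = 1
~v <-> (u -> u) = 1/5 <-> 1 = 1/5
(v | v) -> (~v <-> (u -> u)) = 4/5 -> 1/5 = 2/5
v -> v = 4/5 -> 4/5 = 1
u | (v -> v) = 3/5 | 1 = 1
((v | v) -> (~v <-> (u -> u))) -> (u | (v -> v)) = 2/5 -> 1 = 1
v -> u = 4/5 -> 3/5 = 4/5
~v = ~4/5 = 1/5
v -> v = 4/5 -> 4/5 = 1
~v -> (v -> v) = 1/5 -> 1 = 1
(v -> u) -> (~v -> (v -> v)) = 4/5 -> 1 = 1
(((v | v) -> (~v <-> (u -> u))) -> (u | (v -> v))) <-> ((v -> u) -> (~v -> (v -> v))) = 1 <-> 1 = 1
v -> u = 4/5 -> 3/5 = 4/5
u -> u = 3/5 -> 3/5 = 1
v -> (u -> u) = 4/5 -> 1 = 1
(v -> u) <-> (v -> (u -> u)) = 4/5 <-> 1 = 4/5
~((v -> u) <-> (v -> (u -> u))) = ~4/5 = 1/5
u <-> v = 3/5 <-> 4/5 = 4/5
(u <-> v) | v = 4/5 | 4/5 = 4/5
v <-> u = 4/5 <-> 3/5 = 4/5
~(v <-> u) = ~4/5 = 1/5
((u <-> v) | v) | ~(v <-> u) = 4/5 | 1/5 = 4/5
~((v -> u) <-> (v -> (u -> u))) -> (((u <-> v) | v) | ~(v <-> u)) = 1/5 -> 4/5 = 1
u -> v = 3/5 -> 4/5 = 1
~(u -> v) = ~1 = 0
~~(u -> v) = ~0 = 1
v | v = 4/5 | 4/5 = 4/5
u | u = 3/5 | 3/5 = 3/5
(u | u) <-> v = 3/5 <-> 4/5 = 4/5
(v | v) -> ((u | u) <-> v) = 4/5 -> 4/5 = 1
~~(u -> v) <-> ((v | v) -> ((u | u) <-> v)) = 1 <-> 1 = 1
(~((v -> u) <-> (v -> (u -> u))) -> (((u <-> v) | v) | ~(v <-> u))) | (~~(u -> v) <-> ((v | v) -> ((u | u) <-> v))) = 1 | 1 = 1
((((v | v) -> (~v <-> (u -> u))) -> (u | (v -> v))) <-> ((v -> u) -> (~v -> (v -> v)))) -> ((~((v -> u) <-> (v -> (u -> u))) -> (((u <-> v) | v) | ~(v <-> u))) | (~~(u -> v) <-> ((v | v) -> ((u | u) <-> v)))) = 1 -> 1 = 1

1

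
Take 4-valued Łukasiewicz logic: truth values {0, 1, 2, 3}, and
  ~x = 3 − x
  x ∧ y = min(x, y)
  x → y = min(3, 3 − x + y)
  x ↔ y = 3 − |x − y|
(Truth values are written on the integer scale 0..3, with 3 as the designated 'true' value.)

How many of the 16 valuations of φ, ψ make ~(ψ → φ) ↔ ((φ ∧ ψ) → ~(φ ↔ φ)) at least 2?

φ = 0, ψ = 0 ↦ 0  <
φ = 0, ψ = 1 ↦ 1  <
φ = 0, ψ = 2 ↦ 2  ≥
φ = 0, ψ = 3 ↦ 3  ≥
φ = 1, ψ = 0 ↦ 0  <
φ = 1, ψ = 1 ↦ 1  <
φ = 1, ψ = 2 ↦ 2  ≥
φ = 1, ψ = 3 ↦ 3  ≥
φ = 2, ψ = 0 ↦ 0  <
φ = 2, ψ = 1 ↦ 1  <
φ = 2, ψ = 2 ↦ 2  ≥
φ = 2, ψ = 3 ↦ 3  ≥
φ = 3, ψ = 0 ↦ 0  <
φ = 3, ψ = 1 ↦ 1  <
φ = 3, ψ = 2 ↦ 2  ≥
φ = 3, ψ = 3 ↦ 3  ≥
So 8 of the 16 assignments meet the threshold.

8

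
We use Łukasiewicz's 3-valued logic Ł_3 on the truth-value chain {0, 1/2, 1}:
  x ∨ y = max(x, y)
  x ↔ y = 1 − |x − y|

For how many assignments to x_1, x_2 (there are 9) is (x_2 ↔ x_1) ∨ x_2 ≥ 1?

x_1 = 0, x_2 = 0 ↦ 1  ≥
x_1 = 0, x_2 = 1/2 ↦ 1/2  <
x_1 = 0, x_2 = 1 ↦ 1  ≥
x_1 = 1/2, x_2 = 0 ↦ 1/2  <
x_1 = 1/2, x_2 = 1/2 ↦ 1  ≥
x_1 = 1/2, x_2 = 1 ↦ 1  ≥
x_1 = 1, x_2 = 0 ↦ 0  <
x_1 = 1, x_2 = 1/2 ↦ 1/2  <
x_1 = 1, x_2 = 1 ↦ 1  ≥
So 5 of the 9 assignments meet the threshold.

5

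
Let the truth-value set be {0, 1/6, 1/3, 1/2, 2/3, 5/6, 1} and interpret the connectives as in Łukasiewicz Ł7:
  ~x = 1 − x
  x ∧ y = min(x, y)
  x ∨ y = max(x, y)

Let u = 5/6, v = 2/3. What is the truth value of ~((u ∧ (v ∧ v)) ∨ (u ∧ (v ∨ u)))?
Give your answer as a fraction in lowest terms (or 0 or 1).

1/6

v ∧ v = 2/3 ∧ 2/3 = 2/3
u ∧ (v ∧ v) = 5/6 ∧ 2/3 = 2/3
v ∨ u = 2/3 ∨ 5/6 = 5/6
u ∧ (v ∨ u) = 5/6 ∧ 5/6 = 5/6
(u ∧ (v ∧ v)) ∨ (u ∧ (v ∨ u)) = 2/3 ∨ 5/6 = 5/6
~((u ∧ (v ∧ v)) ∨ (u ∧ (v ∨ u))) = ~5/6 = 1/6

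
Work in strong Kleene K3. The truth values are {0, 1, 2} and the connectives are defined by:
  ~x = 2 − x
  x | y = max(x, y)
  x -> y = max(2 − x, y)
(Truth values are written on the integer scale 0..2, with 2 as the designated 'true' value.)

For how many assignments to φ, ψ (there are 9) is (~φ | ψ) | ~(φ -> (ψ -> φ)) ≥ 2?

φ = 0, ψ = 0 ↦ 2  ≥
φ = 0, ψ = 1 ↦ 2  ≥
φ = 0, ψ = 2 ↦ 2  ≥
φ = 1, ψ = 0 ↦ 1  <
φ = 1, ψ = 1 ↦ 1  <
φ = 1, ψ = 2 ↦ 2  ≥
φ = 2, ψ = 0 ↦ 0  <
φ = 2, ψ = 1 ↦ 1  <
φ = 2, ψ = 2 ↦ 2  ≥
So 5 of the 9 assignments meet the threshold.

5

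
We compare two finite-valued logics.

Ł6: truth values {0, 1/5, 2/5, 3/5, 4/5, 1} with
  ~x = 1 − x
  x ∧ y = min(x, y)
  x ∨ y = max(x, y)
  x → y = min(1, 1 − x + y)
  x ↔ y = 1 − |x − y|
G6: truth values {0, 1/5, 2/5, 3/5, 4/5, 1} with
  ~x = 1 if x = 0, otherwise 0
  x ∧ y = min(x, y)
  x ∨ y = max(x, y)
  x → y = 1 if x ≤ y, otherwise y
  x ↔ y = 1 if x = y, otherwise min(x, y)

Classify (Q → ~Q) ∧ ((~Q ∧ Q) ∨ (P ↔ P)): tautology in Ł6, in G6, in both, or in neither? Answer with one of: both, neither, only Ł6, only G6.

In Ł6: at P = 0, Q = 3/5 the value is 4/5 — not a tautology.
In G6: at P = 0, Q = 1/5 the value is 0 — not a tautology.

neither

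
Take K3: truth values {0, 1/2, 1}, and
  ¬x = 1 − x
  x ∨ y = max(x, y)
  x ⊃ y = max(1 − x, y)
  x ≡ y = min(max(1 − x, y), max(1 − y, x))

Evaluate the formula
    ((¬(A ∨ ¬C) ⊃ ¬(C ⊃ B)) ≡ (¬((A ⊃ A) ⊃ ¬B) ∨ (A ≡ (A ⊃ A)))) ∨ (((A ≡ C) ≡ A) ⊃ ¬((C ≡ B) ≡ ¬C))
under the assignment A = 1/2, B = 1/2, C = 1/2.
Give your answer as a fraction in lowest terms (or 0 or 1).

1/2

¬C = ¬1/2 = 1/2
A ∨ ¬C = 1/2 ∨ 1/2 = 1/2
¬(A ∨ ¬C) = ¬1/2 = 1/2
C ⊃ B = 1/2 ⊃ 1/2 = 1/2
¬(C ⊃ B) = ¬1/2 = 1/2
¬(A ∨ ¬C) ⊃ ¬(C ⊃ B) = 1/2 ⊃ 1/2 = 1/2
A ⊃ A = 1/2 ⊃ 1/2 = 1/2
¬B = ¬1/2 = 1/2
(A ⊃ A) ⊃ ¬B = 1/2 ⊃ 1/2 = 1/2
¬((A ⊃ A) ⊃ ¬B) = ¬1/2 = 1/2
A ⊃ A = 1/2 ⊃ 1/2 = 1/2
A ≡ (A ⊃ A) = 1/2 ≡ 1/2 = 1/2
¬((A ⊃ A) ⊃ ¬B) ∨ (A ≡ (A ⊃ A)) = 1/2 ∨ 1/2 = 1/2
(¬(A ∨ ¬C) ⊃ ¬(C ⊃ B)) ≡ (¬((A ⊃ A) ⊃ ¬B) ∨ (A ≡ (A ⊃ A))) = 1/2 ≡ 1/2 = 1/2
A ≡ C = 1/2 ≡ 1/2 = 1/2
(A ≡ C) ≡ A = 1/2 ≡ 1/2 = 1/2
C ≡ B = 1/2 ≡ 1/2 = 1/2
¬C = ¬1/2 = 1/2
(C ≡ B) ≡ ¬C = 1/2 ≡ 1/2 = 1/2
¬((C ≡ B) ≡ ¬C) = ¬1/2 = 1/2
((A ≡ C) ≡ A) ⊃ ¬((C ≡ B) ≡ ¬C) = 1/2 ⊃ 1/2 = 1/2
((¬(A ∨ ¬C) ⊃ ¬(C ⊃ B)) ≡ (¬((A ⊃ A) ⊃ ¬B) ∨ (A ≡ (A ⊃ A)))) ∨ (((A ≡ C) ≡ A) ⊃ ¬((C ≡ B) ≡ ¬C)) = 1/2 ∨ 1/2 = 1/2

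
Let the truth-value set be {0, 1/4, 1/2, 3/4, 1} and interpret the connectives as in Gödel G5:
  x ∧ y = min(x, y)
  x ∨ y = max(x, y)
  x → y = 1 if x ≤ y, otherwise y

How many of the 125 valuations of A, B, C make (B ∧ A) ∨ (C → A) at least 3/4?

80

value 1: 75 assignments (counts)
value 3/4: 5 assignments (counts)
value 1/2: 10 assignments
value 1/4: 15 assignments
value 0: 20 assignments
So 80 of the 125 assignments meet the threshold.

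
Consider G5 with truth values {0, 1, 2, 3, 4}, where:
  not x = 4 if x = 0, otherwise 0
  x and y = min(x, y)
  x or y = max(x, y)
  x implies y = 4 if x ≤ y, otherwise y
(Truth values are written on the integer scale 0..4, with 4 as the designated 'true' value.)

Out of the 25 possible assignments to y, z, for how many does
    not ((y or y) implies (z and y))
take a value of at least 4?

value 4: 4 assignments (counts)
value 0: 21 assignments
So 4 of the 25 assignments meet the threshold.

4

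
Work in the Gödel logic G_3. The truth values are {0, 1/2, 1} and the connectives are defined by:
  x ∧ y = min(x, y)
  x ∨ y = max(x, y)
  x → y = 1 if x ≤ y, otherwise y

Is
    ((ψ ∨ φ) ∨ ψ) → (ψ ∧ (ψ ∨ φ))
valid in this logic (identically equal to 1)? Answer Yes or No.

No

Counterexample: take φ = 1/2, ψ = 0.
ψ ∨ φ = 0 ∨ 1/2 = 1/2
(ψ ∨ φ) ∨ ψ = 1/2 ∨ 0 = 1/2
ψ ∨ φ = 0 ∨ 1/2 = 1/2
ψ ∧ (ψ ∨ φ) = 0 ∧ 1/2 = 0
((ψ ∨ φ) ∨ ψ) → (ψ ∧ (ψ ∨ φ)) = 1/2 → 0 = 0
This gives 0 ≠ 1.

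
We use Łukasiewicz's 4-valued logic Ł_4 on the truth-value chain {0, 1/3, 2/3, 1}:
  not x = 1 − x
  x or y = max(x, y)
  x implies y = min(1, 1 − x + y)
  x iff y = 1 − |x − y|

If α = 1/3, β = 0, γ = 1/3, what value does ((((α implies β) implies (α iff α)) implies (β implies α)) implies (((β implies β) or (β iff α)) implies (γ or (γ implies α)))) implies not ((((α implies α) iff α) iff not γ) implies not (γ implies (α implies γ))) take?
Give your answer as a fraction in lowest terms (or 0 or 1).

α implies β = 1/3 implies 0 = 2/3
α iff α = 1/3 iff 1/3 = 1
(α implies β) implies (α iff α) = 2/3 implies 1 = 1
β implies α = 0 implies 1/3 = 1
((α implies β) implies (α iff α)) implies (β implies α) = 1 implies 1 = 1
β implies β = 0 implies 0 = 1
β iff α = 0 iff 1/3 = 2/3
(β implies β) or (β iff α) = 1 or 2/3 = 1
γ implies α = 1/3 implies 1/3 = 1
γ or (γ implies α) = 1/3 or 1 = 1
((β implies β) or (β iff α)) implies (γ or (γ implies α)) = 1 implies 1 = 1
(((α implies β) implies (α iff α)) implies (β implies α)) implies (((β implies β) or (β iff α)) implies (γ or (γ implies α))) = 1 implies 1 = 1
α implies α = 1/3 implies 1/3 = 1
(α implies α) iff α = 1 iff 1/3 = 1/3
not γ = not 1/3 = 2/3
((α implies α) iff α) iff not γ = 1/3 iff 2/3 = 2/3
α implies γ = 1/3 implies 1/3 = 1
γ implies (α implies γ) = 1/3 implies 1 = 1
not (γ implies (α implies γ)) = not 1 = 0
(((α implies α) iff α) iff not γ) implies not (γ implies (α implies γ)) = 2/3 implies 0 = 1/3
not ((((α implies α) iff α) iff not γ) implies not (γ implies (α implies γ))) = not 1/3 = 2/3
((((α implies β) implies (α iff α)) implies (β implies α)) implies (((β implies β) or (β iff α)) implies (γ or (γ implies α)))) implies not ((((α implies α) iff α) iff not γ) implies not (γ implies (α implies γ))) = 1 implies 2/3 = 2/3

2/3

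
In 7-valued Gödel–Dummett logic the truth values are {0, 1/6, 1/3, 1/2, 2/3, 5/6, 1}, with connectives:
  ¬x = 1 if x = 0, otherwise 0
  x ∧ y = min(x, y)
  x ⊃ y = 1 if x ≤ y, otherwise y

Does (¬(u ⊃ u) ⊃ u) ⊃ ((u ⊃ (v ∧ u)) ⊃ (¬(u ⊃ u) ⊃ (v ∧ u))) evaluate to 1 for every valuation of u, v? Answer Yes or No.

Yes

At u = 2/3, v = 0, for instance:
u ⊃ u = 2/3 ⊃ 2/3 = 1
¬(u ⊃ u) = ¬1 = 0
¬(u ⊃ u) ⊃ u = 0 ⊃ 2/3 = 1
v ∧ u = 0 ∧ 2/3 = 0
u ⊃ (v ∧ u) = 2/3 ⊃ 0 = 0
¬(u ⊃ u) ⊃ (v ∧ u) = 0 ⊃ 0 = 1
(u ⊃ (v ∧ u)) ⊃ (¬(u ⊃ u) ⊃ (v ∧ u)) = 0 ⊃ 1 = 1
(¬(u ⊃ u) ⊃ u) ⊃ ((u ⊃ (v ∧ u)) ⊃ (¬(u ⊃ u) ⊃ (v ∧ u))) = 1 ⊃ 1 = 1
and checking the remaining 48 assignments likewise gives ≥ 1 in every case.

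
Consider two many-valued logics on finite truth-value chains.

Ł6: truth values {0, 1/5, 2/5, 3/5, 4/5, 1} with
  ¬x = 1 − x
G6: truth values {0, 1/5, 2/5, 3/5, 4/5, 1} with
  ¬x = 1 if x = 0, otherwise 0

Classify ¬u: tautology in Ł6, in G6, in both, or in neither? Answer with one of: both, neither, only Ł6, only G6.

In Ł6: at u = 1/5 the value is 4/5 — not a tautology.
In G6: at u = 1/5 the value is 0 — not a tautology.

neither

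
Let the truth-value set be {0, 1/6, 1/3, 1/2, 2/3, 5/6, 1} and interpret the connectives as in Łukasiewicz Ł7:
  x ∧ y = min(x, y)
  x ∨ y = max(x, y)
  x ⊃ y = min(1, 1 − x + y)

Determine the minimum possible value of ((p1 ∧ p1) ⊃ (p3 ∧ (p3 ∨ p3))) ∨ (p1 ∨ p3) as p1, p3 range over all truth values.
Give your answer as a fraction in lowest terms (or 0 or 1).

Take p1 = 1/2, p3 = 0:
p1 ∧ p1 = 1/2 ∧ 1/2 = 1/2
p3 ∨ p3 = 0 ∨ 0 = 0
p3 ∧ (p3 ∨ p3) = 0 ∧ 0 = 0
(p1 ∧ p1) ⊃ (p3 ∧ (p3 ∨ p3)) = 1/2 ⊃ 0 = 1/2
p1 ∨ p3 = 1/2 ∨ 0 = 1/2
((p1 ∧ p1) ⊃ (p3 ∧ (p3 ∨ p3))) ∨ (p1 ∨ p3) = 1/2 ∨ 1/2 = 1/2
No assignment yields a value below 1/2, so this is the minimum.

1/2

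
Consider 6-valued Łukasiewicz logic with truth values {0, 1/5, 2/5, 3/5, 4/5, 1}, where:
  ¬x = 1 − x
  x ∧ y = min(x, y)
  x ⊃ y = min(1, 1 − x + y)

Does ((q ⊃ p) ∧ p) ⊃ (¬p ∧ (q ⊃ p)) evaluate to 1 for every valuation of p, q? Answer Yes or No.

Counterexample: take p = 3/5, q = 0.
q ⊃ p = 0 ⊃ 3/5 = 1
(q ⊃ p) ∧ p = 1 ∧ 3/5 = 3/5
¬p = ¬3/5 = 2/5
q ⊃ p = 0 ⊃ 3/5 = 1
¬p ∧ (q ⊃ p) = 2/5 ∧ 1 = 2/5
((q ⊃ p) ∧ p) ⊃ (¬p ∧ (q ⊃ p)) = 3/5 ⊃ 2/5 = 4/5
This gives 4/5 ≠ 1.

No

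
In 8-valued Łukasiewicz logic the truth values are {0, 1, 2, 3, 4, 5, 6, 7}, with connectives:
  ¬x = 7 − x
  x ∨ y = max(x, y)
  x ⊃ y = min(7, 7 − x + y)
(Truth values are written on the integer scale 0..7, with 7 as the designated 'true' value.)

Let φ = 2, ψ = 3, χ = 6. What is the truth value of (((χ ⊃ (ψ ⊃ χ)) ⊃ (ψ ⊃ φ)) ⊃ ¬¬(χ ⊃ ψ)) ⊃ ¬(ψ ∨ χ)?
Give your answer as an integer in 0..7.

3

ψ ⊃ χ = 3 ⊃ 6 = 7
χ ⊃ (ψ ⊃ χ) = 6 ⊃ 7 = 7
ψ ⊃ φ = 3 ⊃ 2 = 6
(χ ⊃ (ψ ⊃ χ)) ⊃ (ψ ⊃ φ) = 7 ⊃ 6 = 6
χ ⊃ ψ = 6 ⊃ 3 = 4
¬(χ ⊃ ψ) = ¬4 = 3
¬¬(χ ⊃ ψ) = ¬3 = 4
((χ ⊃ (ψ ⊃ χ)) ⊃ (ψ ⊃ φ)) ⊃ ¬¬(χ ⊃ ψ) = 6 ⊃ 4 = 5
ψ ∨ χ = 3 ∨ 6 = 6
¬(ψ ∨ χ) = ¬6 = 1
(((χ ⊃ (ψ ⊃ χ)) ⊃ (ψ ⊃ φ)) ⊃ ¬¬(χ ⊃ ψ)) ⊃ ¬(ψ ∨ χ) = 5 ⊃ 1 = 3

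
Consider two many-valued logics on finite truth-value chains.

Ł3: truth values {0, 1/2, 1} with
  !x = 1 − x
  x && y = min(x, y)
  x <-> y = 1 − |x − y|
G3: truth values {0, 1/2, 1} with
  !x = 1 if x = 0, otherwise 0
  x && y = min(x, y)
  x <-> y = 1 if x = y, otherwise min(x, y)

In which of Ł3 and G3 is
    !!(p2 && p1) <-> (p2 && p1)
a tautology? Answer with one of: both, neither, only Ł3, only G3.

only Ł3

In Ł3: every assignment gives 1 — tautology.
In G3: at p1 = 1/2, p2 = 1/2 the value is 1/2 — not a tautology.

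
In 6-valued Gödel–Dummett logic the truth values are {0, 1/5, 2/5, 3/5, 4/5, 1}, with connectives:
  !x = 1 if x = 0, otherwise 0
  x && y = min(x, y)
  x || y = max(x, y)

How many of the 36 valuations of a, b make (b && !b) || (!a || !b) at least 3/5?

value 1: 11 assignments (counts)
value 0: 25 assignments
So 11 of the 36 assignments meet the threshold.

11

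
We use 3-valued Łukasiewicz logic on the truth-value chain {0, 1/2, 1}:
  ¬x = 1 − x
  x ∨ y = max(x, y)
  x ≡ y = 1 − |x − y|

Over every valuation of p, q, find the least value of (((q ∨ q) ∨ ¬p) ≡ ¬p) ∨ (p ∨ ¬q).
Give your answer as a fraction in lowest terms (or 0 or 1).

1/2

Take p = 1/2, q = 1:
q ∨ q = 1 ∨ 1 = 1
¬p = ¬1/2 = 1/2
(q ∨ q) ∨ ¬p = 1 ∨ 1/2 = 1
¬p = ¬1/2 = 1/2
((q ∨ q) ∨ ¬p) ≡ ¬p = 1 ≡ 1/2 = 1/2
¬q = ¬1 = 0
p ∨ ¬q = 1/2 ∨ 0 = 1/2
(((q ∨ q) ∨ ¬p) ≡ ¬p) ∨ (p ∨ ¬q) = 1/2 ∨ 1/2 = 1/2
No assignment yields a value below 1/2, so this is the minimum.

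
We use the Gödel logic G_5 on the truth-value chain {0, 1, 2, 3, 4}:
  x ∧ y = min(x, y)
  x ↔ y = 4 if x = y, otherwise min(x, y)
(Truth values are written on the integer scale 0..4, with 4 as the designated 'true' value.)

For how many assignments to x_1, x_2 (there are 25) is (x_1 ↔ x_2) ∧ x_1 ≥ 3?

value 4: 1 assignment (counts)
value 3: 3 assignments (counts)
value 2: 5 assignments
value 1: 7 assignments
value 0: 9 assignments
So 4 of the 25 assignments meet the threshold.

4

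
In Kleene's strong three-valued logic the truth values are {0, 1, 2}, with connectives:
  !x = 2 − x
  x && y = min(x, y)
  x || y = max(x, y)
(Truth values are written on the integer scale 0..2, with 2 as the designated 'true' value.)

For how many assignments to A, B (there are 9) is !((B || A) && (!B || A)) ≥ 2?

A = 0, B = 0 ↦ 2  ≥
A = 0, B = 1 ↦ 1  <
A = 0, B = 2 ↦ 2  ≥
A = 1, B = 0 ↦ 1  <
A = 1, B = 1 ↦ 1  <
A = 1, B = 2 ↦ 1  <
A = 2, B = 0 ↦ 0  <
A = 2, B = 1 ↦ 0  <
A = 2, B = 2 ↦ 0  <
So 2 of the 9 assignments meet the threshold.

2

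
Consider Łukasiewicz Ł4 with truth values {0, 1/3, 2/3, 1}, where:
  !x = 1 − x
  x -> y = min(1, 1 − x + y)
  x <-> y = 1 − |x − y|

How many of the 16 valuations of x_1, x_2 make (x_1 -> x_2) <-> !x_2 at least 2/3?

7

x_1 = 0, x_2 = 0 ↦ 1  ≥
x_1 = 0, x_2 = 1/3 ↦ 2/3  ≥
x_1 = 0, x_2 = 2/3 ↦ 1/3  <
x_1 = 0, x_2 = 1 ↦ 0  <
x_1 = 1/3, x_2 = 0 ↦ 2/3  ≥
x_1 = 1/3, x_2 = 1/3 ↦ 2/3  ≥
x_1 = 1/3, x_2 = 2/3 ↦ 1/3  <
x_1 = 1/3, x_2 = 1 ↦ 0  <
x_1 = 2/3, x_2 = 0 ↦ 1/3  <
x_1 = 2/3, x_2 = 1/3 ↦ 1  ≥
x_1 = 2/3, x_2 = 2/3 ↦ 1/3  <
x_1 = 2/3, x_2 = 1 ↦ 0  <
x_1 = 1, x_2 = 0 ↦ 0  <
x_1 = 1, x_2 = 1/3 ↦ 2/3  ≥
x_1 = 1, x_2 = 2/3 ↦ 2/3  ≥
x_1 = 1, x_2 = 1 ↦ 0  <
So 7 of the 16 assignments meet the threshold.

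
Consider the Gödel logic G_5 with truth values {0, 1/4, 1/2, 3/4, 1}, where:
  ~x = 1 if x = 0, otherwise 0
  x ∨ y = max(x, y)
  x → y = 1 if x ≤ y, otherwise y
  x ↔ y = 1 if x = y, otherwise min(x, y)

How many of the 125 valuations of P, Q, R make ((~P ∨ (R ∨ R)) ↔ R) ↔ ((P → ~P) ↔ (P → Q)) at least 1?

25

value 1: 25 assignments (counts)
value 3/4: 5 assignments
value 1/2: 5 assignments
value 1/4: 5 assignments
value 0: 85 assignments
So 25 of the 125 assignments meet the threshold.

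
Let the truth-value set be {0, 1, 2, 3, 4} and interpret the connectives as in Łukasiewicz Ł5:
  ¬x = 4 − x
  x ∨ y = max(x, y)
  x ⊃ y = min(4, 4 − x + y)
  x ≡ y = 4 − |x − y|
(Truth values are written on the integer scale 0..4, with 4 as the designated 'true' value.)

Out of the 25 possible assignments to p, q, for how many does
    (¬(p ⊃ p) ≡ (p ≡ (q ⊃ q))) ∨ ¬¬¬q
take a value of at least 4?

value 4: 9 assignments (counts)
value 3: 7 assignments
value 2: 5 assignments
value 1: 3 assignments
value 0: 1 assignment
So 9 of the 25 assignments meet the threshold.

9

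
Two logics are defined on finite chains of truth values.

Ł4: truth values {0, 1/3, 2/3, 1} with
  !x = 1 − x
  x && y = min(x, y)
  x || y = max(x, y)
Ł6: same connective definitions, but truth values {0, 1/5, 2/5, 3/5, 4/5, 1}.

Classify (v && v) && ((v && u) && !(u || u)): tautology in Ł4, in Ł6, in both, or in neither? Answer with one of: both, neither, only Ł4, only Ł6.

neither

In Ł4: at u = 0, v = 0 the value is 0 — not a tautology.
In Ł6: at u = 0, v = 0 the value is 0 — not a tautology.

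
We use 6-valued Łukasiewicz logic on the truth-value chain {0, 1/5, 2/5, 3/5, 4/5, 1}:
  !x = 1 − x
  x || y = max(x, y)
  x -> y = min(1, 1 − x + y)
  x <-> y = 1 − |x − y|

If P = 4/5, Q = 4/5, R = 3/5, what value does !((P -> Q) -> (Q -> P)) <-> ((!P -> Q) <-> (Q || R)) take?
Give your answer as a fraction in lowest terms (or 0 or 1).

1/5

P -> Q = 4/5 -> 4/5 = 1
Q -> P = 4/5 -> 4/5 = 1
(P -> Q) -> (Q -> P) = 1 -> 1 = 1
!((P -> Q) -> (Q -> P)) = !1 = 0
!P = !4/5 = 1/5
!P -> Q = 1/5 -> 4/5 = 1
Q || R = 4/5 || 3/5 = 4/5
(!P -> Q) <-> (Q || R) = 1 <-> 4/5 = 4/5
!((P -> Q) -> (Q -> P)) <-> ((!P -> Q) <-> (Q || R)) = 0 <-> 4/5 = 1/5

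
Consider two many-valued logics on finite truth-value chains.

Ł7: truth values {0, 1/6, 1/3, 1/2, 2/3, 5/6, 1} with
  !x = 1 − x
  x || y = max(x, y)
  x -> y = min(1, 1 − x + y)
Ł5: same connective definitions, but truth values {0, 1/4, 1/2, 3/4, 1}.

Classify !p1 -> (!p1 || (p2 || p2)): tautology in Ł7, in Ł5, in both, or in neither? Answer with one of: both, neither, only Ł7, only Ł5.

In Ł7: every assignment gives 1 — tautology.
In Ł5: every assignment gives 1 — tautology.

both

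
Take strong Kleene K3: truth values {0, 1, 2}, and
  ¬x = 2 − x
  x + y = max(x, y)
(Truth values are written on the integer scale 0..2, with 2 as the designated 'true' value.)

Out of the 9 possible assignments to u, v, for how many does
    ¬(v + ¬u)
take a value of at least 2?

u = 0, v = 0 ↦ 0  <
u = 0, v = 1 ↦ 0  <
u = 0, v = 2 ↦ 0  <
u = 1, v = 0 ↦ 1  <
u = 1, v = 1 ↦ 1  <
u = 1, v = 2 ↦ 0  <
u = 2, v = 0 ↦ 2  ≥
u = 2, v = 1 ↦ 1  <
u = 2, v = 2 ↦ 0  <
So 1 of the 9 assignments meets the threshold.

1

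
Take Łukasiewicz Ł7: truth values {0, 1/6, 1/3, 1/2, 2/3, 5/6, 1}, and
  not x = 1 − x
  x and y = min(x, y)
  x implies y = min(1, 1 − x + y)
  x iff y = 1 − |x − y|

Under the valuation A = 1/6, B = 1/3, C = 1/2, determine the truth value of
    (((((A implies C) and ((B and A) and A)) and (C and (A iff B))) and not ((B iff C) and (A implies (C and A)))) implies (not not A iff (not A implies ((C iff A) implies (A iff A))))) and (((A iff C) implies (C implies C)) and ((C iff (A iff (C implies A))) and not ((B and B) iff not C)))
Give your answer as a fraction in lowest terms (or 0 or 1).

A implies C = 1/6 implies 1/2 = 1
B and A = 1/3 and 1/6 = 1/6
(B and A) and A = 1/6 and 1/6 = 1/6
(A implies C) and ((B and A) and A) = 1 and 1/6 = 1/6
A iff B = 1/6 iff 1/3 = 5/6
C and (A iff B) = 1/2 and 5/6 = 1/2
((A implies C) and ((B and A) and A)) and (C and (A iff B)) = 1/6 and 1/2 = 1/6
B iff C = 1/3 iff 1/2 = 5/6
C and A = 1/2 and 1/6 = 1/6
A implies (C and A) = 1/6 implies 1/6 = 1
(B iff C) and (A implies (C and A)) = 5/6 and 1 = 5/6
not ((B iff C) and (A implies (C and A))) = not 5/6 = 1/6
(((A implies C) and ((B and A) and A)) and (C and (A iff B))) and not ((B iff C) and (A implies (C and A))) = 1/6 and 1/6 = 1/6
not A = not 1/6 = 5/6
not not A = not 5/6 = 1/6
not A = not 1/6 = 5/6
C iff A = 1/2 iff 1/6 = 2/3
A iff A = 1/6 iff 1/6 = 1
(C iff A) implies (A iff A) = 2/3 implies 1 = 1
not A implies ((C iff A) implies (A iff A)) = 5/6 implies 1 = 1
not not A iff (not A implies ((C iff A) implies (A iff A))) = 1/6 iff 1 = 1/6
((((A implies C) and ((B and A) and A)) and (C and (A iff B))) and not ((B iff C) and (A implies (C and A)))) implies (not not A iff (not A implies ((C iff A) implies (A iff A)))) = 1/6 implies 1/6 = 1
A iff C = 1/6 iff 1/2 = 2/3
C implies C = 1/2 implies 1/2 = 1
(A iff C) implies (C implies C) = 2/3 implies 1 = 1
C implies A = 1/2 implies 1/6 = 2/3
A iff (C implies A) = 1/6 iff 2/3 = 1/2
C iff (A iff (C implies A)) = 1/2 iff 1/2 = 1
B and B = 1/3 and 1/3 = 1/3
not C = not 1/2 = 1/2
(B and B) iff not C = 1/3 iff 1/2 = 5/6
not ((B and B) iff not C) = not 5/6 = 1/6
(C iff (A iff (C implies A))) and not ((B and B) iff not C) = 1 and 1/6 = 1/6
((A iff C) implies (C implies C)) and ((C iff (A iff (C implies A))) and not ((B and B) iff not C)) = 1 and 1/6 = 1/6
(((((A implies C) and ((B and A) and A)) and (C and (A iff B))) and not ((B iff C) and (A implies (C and A)))) implies (not not A iff (not A implies ((C iff A) implies (A iff A))))) and (((A iff C) implies (C implies C)) and ((C iff (A iff (C implies A))) and not ((B and B) iff not C))) = 1 and 1/6 = 1/6

1/6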